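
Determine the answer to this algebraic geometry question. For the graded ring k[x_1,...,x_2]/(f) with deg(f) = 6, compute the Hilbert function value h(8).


For R = k[x_1,...,x_n]/(f) with f homogeneous of degree e:
The Hilbert series is (1 - t^e)/(1 - t)^n.
So h(d) = C(d+n-1, n-1) - C(d-e+n-1, n-1) for d >= e.
With n=2, e=6, d=8:
C(8+2-1, 2-1) = C(9, 1) = 9
C(8-6+2-1, 2-1) = C(3, 1) = 3
h(8) = 9 - 3 = 6

6


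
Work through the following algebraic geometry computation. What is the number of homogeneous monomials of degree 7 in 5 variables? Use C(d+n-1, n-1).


The number of degree-7 monomials in 5 variables is C(d+n-1, n-1).
= C(7+5-1, 5-1) = C(11, 4)
= 330

330


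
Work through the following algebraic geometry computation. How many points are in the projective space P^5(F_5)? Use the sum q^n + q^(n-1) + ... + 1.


P^5(F_5) has (q^(n+1) - 1)/(q - 1) points.
= 5^5 + 5^4 + 5^3 + 5^2 + 5^1 + 5^0
= 3125 + 625 + 125 + 25 + 5 + 1
= 3906

3906


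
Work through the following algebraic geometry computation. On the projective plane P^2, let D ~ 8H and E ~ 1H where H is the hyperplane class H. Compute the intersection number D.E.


Using bilinearity of the intersection pairing on the projective plane P^2:
(aH).(bH) = ab * (H.H)
We have H^2 = 1 (Bezout).
D.E = (8H).(1H) = 8*1*1
= 8*1
= 8

8


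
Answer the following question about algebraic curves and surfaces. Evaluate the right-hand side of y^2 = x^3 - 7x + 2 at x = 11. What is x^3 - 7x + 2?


Compute x^3 - 7x + 2 at x = 11:
x^3 = 11^3 = 1331
(-7)*x = (-7)*11 = -77
Sum: 1331 - 77 + 2 = 1256

1256


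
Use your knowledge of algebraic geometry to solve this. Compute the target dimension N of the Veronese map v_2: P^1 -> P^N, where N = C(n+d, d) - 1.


The Veronese embedding v_d: P^n -> P^N maps each point to all
degree-d monomials in n+1 homogeneous coordinates.
N = C(n+d, d) - 1
N = C(1+2, 2) - 1
N = C(3, 2) - 1
C(3, 2) = 3
N = 3 - 1 = 2

2


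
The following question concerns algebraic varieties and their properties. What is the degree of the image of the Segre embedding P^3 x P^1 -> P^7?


The degree of the Segre variety P^3 x P^1 is C(m+n, m).
= C(4, 3)
= 4

4


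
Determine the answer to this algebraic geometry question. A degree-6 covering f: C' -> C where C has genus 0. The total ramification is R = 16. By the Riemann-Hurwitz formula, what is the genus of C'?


Riemann-Hurwitz formula: 2g' - 2 = d(2g - 2) + R
Given: d = 6, g = 0, R = 16
2g' - 2 = 6*(2*0 - 2) + 16
2g' - 2 = 6*(-2) + 16
2g' - 2 = -12 + 16 = 4
2g' = 6
g' = 3

3


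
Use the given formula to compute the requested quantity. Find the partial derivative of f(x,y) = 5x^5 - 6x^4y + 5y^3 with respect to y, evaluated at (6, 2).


df/dy = (-6)*x^4 + 3*5*y^2
At (6,2): (-6)*6^4 + 3*5*2^2
= -7776 + 60
= -7716

-7716


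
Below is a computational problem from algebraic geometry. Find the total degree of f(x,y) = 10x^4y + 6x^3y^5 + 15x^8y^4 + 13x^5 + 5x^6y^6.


Examine each term for its total degree (sum of exponents).
  Term '10x^4y' has total degree 4+1 = 5.
  Term '6x^3y^5' has total degree 3+5 = 8.
  Term '15x^8y^4' has total degree 8+4 = 12.
  Term '13x^5' has total degree 5+0 = 5.
  Term '5x^6y^6' has total degree 6+6 = 12.
The maximum total degree among all terms is 12.

12


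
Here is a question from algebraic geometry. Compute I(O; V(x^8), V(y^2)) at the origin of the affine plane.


The intersection multiplicity of V(x^a) and V(y^b) at the origin is:
I(O; V(x^8), V(y^2)) = dim_k(k[x,y]/(x^8, y^2))
A basis for k[x,y]/(x^8, y^2) is the set of monomials x^i * y^j
where 0 <= i < 8 and 0 <= j < 2.
The number of such monomials is 8 * 2 = 16

16


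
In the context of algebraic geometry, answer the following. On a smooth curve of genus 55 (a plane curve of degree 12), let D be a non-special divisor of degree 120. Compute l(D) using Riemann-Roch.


First, compute the genus of a smooth plane curve of degree 12:
g = (d-1)(d-2)/2 = (12-1)(12-2)/2 = 55
For a non-special divisor D (i.e., h^1(D) = 0), Riemann-Roch gives:
l(D) = deg(D) - g + 1
Since deg(D) = 120 >= 2g - 1 = 109, D is non-special.
l(D) = 120 - 55 + 1 = 66

66


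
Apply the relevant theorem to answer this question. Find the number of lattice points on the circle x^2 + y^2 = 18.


Systematically check integer values of x where x^2 <= 18.
For each valid x, check if 18 - x^2 is a perfect square.
x=3: 18 - 9 = 9, sqrt = 3 (valid)
Total integer solutions found: 4

4


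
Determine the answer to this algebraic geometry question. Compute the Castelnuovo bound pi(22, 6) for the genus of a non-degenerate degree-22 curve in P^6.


Castelnuovo's bound: write d - 1 = m(r-1) + epsilon with 0 <= epsilon < r-1.
d - 1 = 22 - 1 = 21
r - 1 = 6 - 1 = 5
21 = 4*5 + 1, so m = 4, epsilon = 1
pi(d, r) = m(m-1)(r-1)/2 + m*epsilon
= 4*3*5/2 + 4*1
= 60/2 + 4
= 30 + 4 = 34

34


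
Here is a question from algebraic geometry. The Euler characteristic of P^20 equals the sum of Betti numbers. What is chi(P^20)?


The complex projective space P^20 has one cell in each even real dimension 0, 2, ..., 40.
The cohomology groups are H^{2k}(P^20) = Z for k = 0,...,20, and 0 otherwise.
Euler characteristic = sum of Betti numbers = 1 per even-dimensional cohomology group.
chi(P^20) = 20 + 1 = 21

21


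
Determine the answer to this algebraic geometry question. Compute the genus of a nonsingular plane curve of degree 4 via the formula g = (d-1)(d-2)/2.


Using the genus formula for smooth plane curves:
g = (d-1)(d-2)/2
g = (4-1)(4-2)/2
g = 3*2/2
g = 6/2 = 3

3


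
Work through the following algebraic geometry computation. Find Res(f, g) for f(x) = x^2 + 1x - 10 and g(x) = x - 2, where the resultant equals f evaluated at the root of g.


For Res(f, x - c), we evaluate f at x = c.
f(2) = 2^2 + 1*2 - 10
= 4 + 2 - 10
= 6 - 10 = -4
Res(f, g) = -4

-4


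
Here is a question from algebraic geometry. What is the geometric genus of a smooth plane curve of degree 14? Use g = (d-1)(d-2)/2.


Using the genus formula for smooth plane curves:
g = (d-1)(d-2)/2
g = (14-1)(14-2)/2
g = 13*12/2
g = 156/2 = 78

78


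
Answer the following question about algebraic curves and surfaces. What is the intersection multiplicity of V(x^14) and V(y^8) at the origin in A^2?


The intersection multiplicity of V(x^a) and V(y^b) at the origin is:
I(O; V(x^14), V(y^8)) = dim_k(k[x,y]/(x^14, y^8))
A basis for k[x,y]/(x^14, y^8) is the set of monomials x^i * y^j
where 0 <= i < 14 and 0 <= j < 8.
The number of such monomials is 14 * 8 = 112

112


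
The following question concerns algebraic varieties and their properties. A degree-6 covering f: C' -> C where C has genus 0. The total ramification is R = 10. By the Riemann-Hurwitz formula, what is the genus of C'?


Riemann-Hurwitz formula: 2g' - 2 = d(2g - 2) + R
Given: d = 6, g = 0, R = 10
2g' - 2 = 6*(2*0 - 2) + 10
2g' - 2 = 6*(-2) + 10
2g' - 2 = -12 + 10 = -2
2g' = 0
g' = 0

0


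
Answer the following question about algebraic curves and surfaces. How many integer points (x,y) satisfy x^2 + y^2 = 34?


Systematically check integer values of x where x^2 <= 34.
For each valid x, check if 34 - x^2 is a perfect square.
x=3: 34 - 9 = 25, sqrt = 5 (valid)
x=5: 34 - 25 = 9, sqrt = 3 (valid)
Total integer solutions found: 8

8


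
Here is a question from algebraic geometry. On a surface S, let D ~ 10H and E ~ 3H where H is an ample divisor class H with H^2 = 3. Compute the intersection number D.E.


Using bilinearity of the intersection pairing on a surface S:
(aH).(bH) = ab * (H.H)
We have H^2 = 3.
D.E = (10H).(3H) = 10*3*3
= 30*3
= 90

90


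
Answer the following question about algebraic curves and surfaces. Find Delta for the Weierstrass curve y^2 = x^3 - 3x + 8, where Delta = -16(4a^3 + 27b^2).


Compute each component:
4a^3 = 4*(-3)^3 = 4*(-27) = -108
27b^2 = 27*8^2 = 27*64 = 1728
4a^3 + 27b^2 = -108 + 1728 = 1620
Delta = -16*1620 = -25920

-25920


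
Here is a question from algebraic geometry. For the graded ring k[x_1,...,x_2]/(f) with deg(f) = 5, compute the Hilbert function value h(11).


For R = k[x_1,...,x_n]/(f) with f homogeneous of degree e:
The Hilbert series is (1 - t^e)/(1 - t)^n.
So h(d) = C(d+n-1, n-1) - C(d-e+n-1, n-1) for d >= e.
With n=2, e=5, d=11:
C(11+2-1, 2-1) = C(12, 1) = 12
C(11-5+2-1, 2-1) = C(7, 1) = 7
h(11) = 12 - 7 = 5

5


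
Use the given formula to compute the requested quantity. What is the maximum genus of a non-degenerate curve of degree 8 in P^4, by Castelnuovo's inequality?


Castelnuovo's bound: write d - 1 = m(r-1) + epsilon with 0 <= epsilon < r-1.
d - 1 = 8 - 1 = 7
r - 1 = 4 - 1 = 3
7 = 2*3 + 1, so m = 2, epsilon = 1
pi(d, r) = m(m-1)(r-1)/2 + m*epsilon
= 2*1*3/2 + 2*1
= 6/2 + 2
= 3 + 2 = 5

5


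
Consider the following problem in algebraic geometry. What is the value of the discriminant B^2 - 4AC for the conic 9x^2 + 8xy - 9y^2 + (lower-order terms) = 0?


The discriminant of a conic Ax^2 + Bxy + Cy^2 + ... = 0 is B^2 - 4AC.
B^2 = 8^2 = 64
4AC = 4*9*(-9) = -324
Discriminant = 64 + 324 = 388

388


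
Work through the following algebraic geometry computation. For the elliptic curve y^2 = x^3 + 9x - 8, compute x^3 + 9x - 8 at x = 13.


Compute x^3 + 9x - 8 at x = 13:
x^3 = 13^3 = 2197
9*x = 9*13 = 117
Sum: 2197 + 117 - 8 = 2306

2306


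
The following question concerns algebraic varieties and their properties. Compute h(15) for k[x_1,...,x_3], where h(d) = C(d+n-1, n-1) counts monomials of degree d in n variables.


The Hilbert function for the polynomial ring in 3 variables is:
h(d) = C(d+n-1, n-1)
h(15) = C(15+3-1, 3-1) = C(17, 2)
= 17! / (2! * 15!)
= 136

136


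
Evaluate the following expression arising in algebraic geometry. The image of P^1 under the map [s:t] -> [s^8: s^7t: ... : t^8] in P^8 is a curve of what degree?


The rational normal curve in P^8 is the image of P^1 under the 8-uple Veronese.
A general hyperplane in P^8 pulls back to a degree-8 form on P^1, which has 8 zeros,
so the curve meets a general hyperplane in 8 points. Degree = 8.

8


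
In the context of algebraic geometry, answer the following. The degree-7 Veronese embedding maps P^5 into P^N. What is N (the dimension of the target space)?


The Veronese embedding v_d: P^n -> P^N maps each point to all
degree-d monomials in n+1 homogeneous coordinates.
N = C(n+d, d) - 1
N = C(5+7, 7) - 1
N = C(12, 7) - 1
C(12, 7) = 792
N = 792 - 1 = 791

791


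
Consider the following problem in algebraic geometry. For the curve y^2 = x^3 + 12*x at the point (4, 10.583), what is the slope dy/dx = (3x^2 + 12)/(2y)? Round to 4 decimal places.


Using implicit differentiation of y^2 = x^3 + 12*x:
2y * dy/dx = 3x^2 + 12
dy/dx = (3x^2 + 12)/(2y)
Numerator: 3*4^2 + 12 = 60
Denominator: 2*10.583 = 21.166
dy/dx = 60/21.166 = 2.8347

2.8347


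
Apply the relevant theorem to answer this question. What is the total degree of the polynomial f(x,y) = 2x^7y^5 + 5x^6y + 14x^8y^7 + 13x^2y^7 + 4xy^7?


Examine each term for its total degree (sum of exponents).
  Term '2x^7y^5' has total degree 7+5 = 12.
  Term '5x^6y' has total degree 6+1 = 7.
  Term '14x^8y^7' has total degree 8+7 = 15.
  Term '13x^2y^7' has total degree 2+7 = 9.
  Term '4xy^7' has total degree 1+7 = 8.
The maximum total degree among all terms is 15.

15


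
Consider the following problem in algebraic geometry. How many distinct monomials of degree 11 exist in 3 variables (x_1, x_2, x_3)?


The number of degree-11 monomials in 3 variables is C(d+n-1, n-1).
= C(11+3-1, 3-1) = C(13, 2)
= 78

78


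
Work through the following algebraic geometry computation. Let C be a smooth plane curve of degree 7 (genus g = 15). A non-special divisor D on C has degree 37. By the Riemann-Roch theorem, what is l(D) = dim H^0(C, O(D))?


First, compute the genus of a smooth plane curve of degree 7:
g = (d-1)(d-2)/2 = (7-1)(7-2)/2 = 15
For a non-special divisor D (i.e., h^1(D) = 0), Riemann-Roch gives:
l(D) = deg(D) - g + 1
Since deg(D) = 37 >= 2g - 1 = 29, D is non-special.
l(D) = 37 - 15 + 1 = 23

23


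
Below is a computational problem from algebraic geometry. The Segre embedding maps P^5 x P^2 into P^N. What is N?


The Segre embedding maps P^m x P^n into P^N via
all products of coordinates from each factor.
N = (m+1)(n+1) - 1
N = (5+1)(2+1) - 1
N = 6*3 - 1
N = 18 - 1 = 17

17


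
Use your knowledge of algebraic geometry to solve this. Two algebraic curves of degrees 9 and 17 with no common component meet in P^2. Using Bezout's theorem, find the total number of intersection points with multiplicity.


Bezout's theorem states the intersection count equals the product of degrees.
Intersection count = 9 * 17 = 153

153


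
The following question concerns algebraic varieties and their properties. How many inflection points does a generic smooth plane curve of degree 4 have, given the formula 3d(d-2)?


For a general smooth plane curve C of degree d, the inflection points are
the intersection of C with its Hessian curve, which has degree 3(d-2).
By Bezout, the total intersection number is d * 3(d-2) = 4 * 6 = 24.
For a general curve every flex is ordinary, so each contributes
multiplicity 1 to C·Hess(C), and the number of distinct inflection
points is 3d(d-2).
Inflection points = 3*4*(4-2) = 3*4*2 = 24

24


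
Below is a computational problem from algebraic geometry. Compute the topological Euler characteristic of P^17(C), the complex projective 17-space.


The complex projective space P^17 has one cell in each even real dimension 0, 2, ..., 34.
The cohomology groups are H^{2k}(P^17) = Z for k = 0,...,17, and 0 otherwise.
Euler characteristic = sum of Betti numbers = 1 per even-dimensional cohomology group.
chi(P^17) = 17 + 1 = 18

18


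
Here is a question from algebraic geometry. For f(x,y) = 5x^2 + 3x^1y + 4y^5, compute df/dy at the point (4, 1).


df/dy = 3*x^1 + 5*4*y^4
At (4,1): 3*4^1 + 5*4*1^4
= 12 + 20
= 32

32


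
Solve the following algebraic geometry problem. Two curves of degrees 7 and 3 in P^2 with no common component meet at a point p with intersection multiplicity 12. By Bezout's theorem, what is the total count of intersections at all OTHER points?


By Bezout's theorem, the total intersection number is d1 * d2.
Total = 7 * 3 = 21
Intersection multiplicity at p = 12
Remaining intersections = 21 - 12 = 9

9


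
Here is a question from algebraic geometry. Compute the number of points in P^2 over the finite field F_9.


P^2(F_9) has (q^(n+1) - 1)/(q - 1) points.
= 9^2 + 9^1 + 9^0
= 81 + 9 + 1
= 91

91


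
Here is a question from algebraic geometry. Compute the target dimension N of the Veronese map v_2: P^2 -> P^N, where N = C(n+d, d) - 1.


The Veronese embedding v_d: P^n -> P^N maps each point to all
degree-d monomials in n+1 homogeneous coordinates.
N = C(n+d, d) - 1
N = C(2+2, 2) - 1
N = C(4, 2) - 1
C(4, 2) = 6
N = 6 - 1 = 5

5


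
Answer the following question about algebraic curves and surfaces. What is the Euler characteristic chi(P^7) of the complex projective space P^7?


The complex projective space P^7 has one cell in each even real dimension 0, 2, ..., 14.
The cohomology groups are H^{2k}(P^7) = Z for k = 0,...,7, and 0 otherwise.
Euler characteristic = sum of Betti numbers = 1 per even-dimensional cohomology group.
chi(P^7) = 7 + 1 = 8

8


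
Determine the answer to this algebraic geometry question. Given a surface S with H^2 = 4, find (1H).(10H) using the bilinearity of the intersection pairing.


Using bilinearity of the intersection pairing on a surface S:
(aH).(bH) = ab * (H.H)
We have H^2 = 4.
D.E = (1H).(10H) = 1*10*4
= 10*4
= 40

40


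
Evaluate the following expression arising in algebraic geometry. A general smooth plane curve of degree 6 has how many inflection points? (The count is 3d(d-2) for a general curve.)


For a general smooth plane curve C of degree d, the inflection points are
the intersection of C with its Hessian curve, which has degree 3(d-2).
By Bezout, the total intersection number is d * 3(d-2) = 6 * 12 = 72.
For a general curve every flex is ordinary, so each contributes
multiplicity 1 to C·Hess(C), and the number of distinct inflection
points is 3d(d-2).
Inflection points = 3*6*(6-2) = 3*6*4 = 72

72


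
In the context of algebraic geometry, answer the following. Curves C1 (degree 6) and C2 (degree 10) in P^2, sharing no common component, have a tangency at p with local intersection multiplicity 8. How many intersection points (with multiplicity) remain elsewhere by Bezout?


By Bezout's theorem, the total intersection number is d1 * d2.
Total = 6 * 10 = 60
Intersection multiplicity at p = 8
Remaining intersections = 60 - 8 = 52

52


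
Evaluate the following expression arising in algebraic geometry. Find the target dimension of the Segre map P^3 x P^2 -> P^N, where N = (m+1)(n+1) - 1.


The Segre embedding maps P^m x P^n into P^N via
all products of coordinates from each factor.
N = (m+1)(n+1) - 1
N = (3+1)(2+1) - 1
N = 4*3 - 1
N = 12 - 1 = 11

11


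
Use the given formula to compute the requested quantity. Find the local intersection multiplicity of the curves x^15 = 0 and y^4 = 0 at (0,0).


The intersection multiplicity of V(x^a) and V(y^b) at the origin is:
I(O; V(x^15), V(y^4)) = dim_k(k[x,y]/(x^15, y^4))
A basis for k[x,y]/(x^15, y^4) is the set of monomials x^i * y^j
where 0 <= i < 15 and 0 <= j < 4.
The number of such monomials is 15 * 4 = 60

60


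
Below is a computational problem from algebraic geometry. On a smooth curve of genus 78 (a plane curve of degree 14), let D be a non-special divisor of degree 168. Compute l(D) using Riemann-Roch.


First, compute the genus of a smooth plane curve of degree 14:
g = (d-1)(d-2)/2 = (14-1)(14-2)/2 = 78
For a non-special divisor D (i.e., h^1(D) = 0), Riemann-Roch gives:
l(D) = deg(D) - g + 1
Since deg(D) = 168 >= 2g - 1 = 155, D is non-special.
l(D) = 168 - 78 + 1 = 91

91


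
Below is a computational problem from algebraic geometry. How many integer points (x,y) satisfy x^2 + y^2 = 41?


Systematically check integer values of x where x^2 <= 41.
For each valid x, check if 41 - x^2 is a perfect square.
x=4: 41 - 16 = 25, sqrt = 5 (valid)
x=5: 41 - 25 = 16, sqrt = 4 (valid)
Total integer solutions found: 8

8


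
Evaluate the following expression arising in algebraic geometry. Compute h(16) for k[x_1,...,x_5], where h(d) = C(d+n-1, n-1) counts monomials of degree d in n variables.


The Hilbert function for the polynomial ring in 5 variables is:
h(d) = C(d+n-1, n-1)
h(16) = C(16+5-1, 5-1) = C(20, 4)
= 20! / (4! * 16!)
= 4845

4845


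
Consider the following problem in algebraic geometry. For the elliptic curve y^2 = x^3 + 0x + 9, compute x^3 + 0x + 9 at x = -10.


Compute x^3 + 0x + 9 at x = -10:
x^3 = (-10)^3 = -1000
0*x = 0*(-10) = 0
Sum: -1000 + 0 + 9 = -991

-991


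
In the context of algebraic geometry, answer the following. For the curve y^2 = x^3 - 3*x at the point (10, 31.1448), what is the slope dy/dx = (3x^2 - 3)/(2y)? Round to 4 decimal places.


Using implicit differentiation of y^2 = x^3 - 3*x:
2y * dy/dx = 3x^2 - 3
dy/dx = (3x^2 - 3)/(2y)
Numerator: 3*10^2 - 3 = 297
Denominator: 2*31.1448 = 62.2896
dy/dx = 297/62.2896 = 4.7681

4.7681


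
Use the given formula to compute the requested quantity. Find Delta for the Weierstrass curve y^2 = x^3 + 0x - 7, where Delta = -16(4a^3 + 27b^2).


Compute each component:
4a^3 = 4*0^3 = 4*0 = 0
27b^2 = 27*(-7)^2 = 27*49 = 1323
4a^3 + 27b^2 = 0 + 1323 = 1323
Delta = -16*1323 = -21168

-21168


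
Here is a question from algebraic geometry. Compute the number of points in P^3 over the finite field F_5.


P^3(F_5) has (q^(n+1) - 1)/(q - 1) points.
= 5^3 + 5^2 + 5^1 + 5^0
= 125 + 25 + 5 + 1
= 156

156


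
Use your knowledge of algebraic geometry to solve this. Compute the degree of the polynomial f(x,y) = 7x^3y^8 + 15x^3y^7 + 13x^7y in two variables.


Examine each term for its total degree (sum of exponents).
  Term '7x^3y^8' has total degree 3+8 = 11.
  Term '15x^3y^7' has total degree 3+7 = 10.
  Term '13x^7y' has total degree 7+1 = 8.
The maximum total degree among all terms is 11.

11


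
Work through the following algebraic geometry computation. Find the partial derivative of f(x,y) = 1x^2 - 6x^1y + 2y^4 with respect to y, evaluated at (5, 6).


df/dy = (-6)*x^1 + 4*2*y^3
At (5,6): (-6)*5^1 + 4*2*6^3
= -30 + 1728
= 1698

1698


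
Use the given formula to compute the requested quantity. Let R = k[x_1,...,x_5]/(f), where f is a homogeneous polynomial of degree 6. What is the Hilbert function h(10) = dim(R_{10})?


For R = k[x_1,...,x_n]/(f) with f homogeneous of degree e:
The Hilbert series is (1 - t^e)/(1 - t)^n.
So h(d) = C(d+n-1, n-1) - C(d-e+n-1, n-1) for d >= e.
With n=5, e=6, d=10:
C(10+5-1, 5-1) = C(14, 4) = 1001
C(10-6+5-1, 5-1) = C(8, 4) = 70
h(10) = 1001 - 70 = 931

931


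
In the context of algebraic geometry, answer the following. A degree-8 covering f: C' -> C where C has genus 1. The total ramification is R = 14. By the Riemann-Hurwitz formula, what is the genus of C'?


Riemann-Hurwitz formula: 2g' - 2 = d(2g - 2) + R
Given: d = 8, g = 1, R = 14
2g' - 2 = 8*(2*1 - 2) + 14
2g' - 2 = 8*0 + 14
2g' - 2 = 0 + 14 = 14
2g' = 16
g' = 8

8


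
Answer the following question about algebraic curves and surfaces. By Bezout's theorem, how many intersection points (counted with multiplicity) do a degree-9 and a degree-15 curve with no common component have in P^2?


Bezout's theorem states the intersection count equals the product of degrees.
Intersection count = 9 * 15 = 135

135


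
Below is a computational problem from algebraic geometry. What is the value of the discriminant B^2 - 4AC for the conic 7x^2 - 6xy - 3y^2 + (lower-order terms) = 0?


The discriminant of a conic Ax^2 + Bxy + Cy^2 + ... = 0 is B^2 - 4AC.
B^2 = (-6)^2 = 36
4AC = 4*7*(-3) = -84
Discriminant = 36 + 84 = 120

120


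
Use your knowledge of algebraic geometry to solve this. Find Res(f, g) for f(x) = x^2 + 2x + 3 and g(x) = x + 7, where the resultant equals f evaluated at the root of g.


For Res(f, x - c), we evaluate f at x = c.
f(-7) = (-7)^2 + 2*(-7) + 3
= 49 - 14 + 3
= 35 + 3 = 38
Res(f, g) = 38

38


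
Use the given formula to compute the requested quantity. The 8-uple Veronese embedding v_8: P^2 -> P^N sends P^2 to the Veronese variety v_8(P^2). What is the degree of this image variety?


The Veronese variety v_8(P^2) has degree d^r.
d^r = 8^2 = 64

64


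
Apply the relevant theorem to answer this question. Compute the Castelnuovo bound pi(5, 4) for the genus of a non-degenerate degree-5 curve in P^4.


Castelnuovo's bound: write d - 1 = m(r-1) + epsilon with 0 <= epsilon < r-1.
d - 1 = 5 - 1 = 4
r - 1 = 4 - 1 = 3
4 = 1*3 + 1, so m = 1, epsilon = 1
pi(d, r) = m(m-1)(r-1)/2 + m*epsilon
= 1*0*3/2 + 1*1
= 0/2 + 1
= 0 + 1 = 1

1


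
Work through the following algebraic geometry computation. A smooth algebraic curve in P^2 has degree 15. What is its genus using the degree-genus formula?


Using the genus formula for smooth plane curves:
g = (d-1)(d-2)/2
g = (15-1)(15-2)/2
g = 14*13/2
g = 182/2 = 91

91


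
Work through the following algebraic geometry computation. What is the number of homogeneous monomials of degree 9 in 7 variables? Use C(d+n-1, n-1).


The number of degree-9 monomials in 7 variables is C(d+n-1, n-1).
= C(9+7-1, 7-1) = C(15, 6)
= 5005

5005


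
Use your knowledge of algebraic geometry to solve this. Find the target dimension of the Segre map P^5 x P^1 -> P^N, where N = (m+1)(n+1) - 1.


The Segre embedding maps P^m x P^n into P^N via
all products of coordinates from each factor.
N = (m+1)(n+1) - 1
N = (5+1)(1+1) - 1
N = 6*2 - 1
N = 12 - 1 = 11

11


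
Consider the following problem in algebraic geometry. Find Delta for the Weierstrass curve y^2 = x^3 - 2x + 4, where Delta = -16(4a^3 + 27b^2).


Compute each component:
4a^3 = 4*(-2)^3 = 4*(-8) = -32
27b^2 = 27*4^2 = 27*16 = 432
4a^3 + 27b^2 = -32 + 432 = 400
Delta = -16*400 = -6400

-6400


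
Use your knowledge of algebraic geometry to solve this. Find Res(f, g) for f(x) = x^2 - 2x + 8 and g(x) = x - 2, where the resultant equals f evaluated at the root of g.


For Res(f, x - c), we evaluate f at x = c.
f(2) = 2^2 - 2*2 + 8
= 4 - 4 + 8
= 0 + 8 = 8
Res(f, g) = 8

8


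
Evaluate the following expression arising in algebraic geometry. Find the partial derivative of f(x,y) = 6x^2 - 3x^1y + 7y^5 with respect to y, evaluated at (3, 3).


df/dy = (-3)*x^1 + 5*7*y^4
At (3,3): (-3)*3^1 + 5*7*3^4
= -9 + 2835
= 2826

2826


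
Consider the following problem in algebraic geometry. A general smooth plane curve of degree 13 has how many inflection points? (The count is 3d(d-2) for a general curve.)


For a general smooth plane curve C of degree d, the inflection points are
the intersection of C with its Hessian curve, which has degree 3(d-2).
By Bezout, the total intersection number is d * 3(d-2) = 13 * 33 = 429.
For a general curve every flex is ordinary, so each contributes
multiplicity 1 to C·Hess(C), and the number of distinct inflection
points is 3d(d-2).
Inflection points = 3*13*(13-2) = 3*13*11 = 429

429


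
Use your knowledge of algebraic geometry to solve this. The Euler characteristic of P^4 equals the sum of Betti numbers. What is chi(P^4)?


The complex projective space P^4 has one cell in each even real dimension 0, 2, ..., 8.
The cohomology groups are H^{2k}(P^4) = Z for k = 0,...,4, and 0 otherwise.
Euler characteristic = sum of Betti numbers = 1 per even-dimensional cohomology group.
chi(P^4) = 4 + 1 = 5

5


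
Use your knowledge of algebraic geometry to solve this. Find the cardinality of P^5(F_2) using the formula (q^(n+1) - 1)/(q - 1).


P^5(F_2) has (q^(n+1) - 1)/(q - 1) points.
= 2^5 + 2^4 + 2^3 + 2^2 + 2^1 + 2^0
= 32 + 16 + 8 + 4 + 2 + 1
= 63

63


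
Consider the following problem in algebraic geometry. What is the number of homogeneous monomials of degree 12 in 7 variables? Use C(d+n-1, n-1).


The number of degree-12 monomials in 7 variables is C(d+n-1, n-1).
= C(12+7-1, 7-1) = C(18, 6)
= 18564

18564


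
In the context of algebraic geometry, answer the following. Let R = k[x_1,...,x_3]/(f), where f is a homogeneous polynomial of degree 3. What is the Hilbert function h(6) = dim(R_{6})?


For R = k[x_1,...,x_n]/(f) with f homogeneous of degree e:
The Hilbert series is (1 - t^e)/(1 - t)^n.
So h(d) = C(d+n-1, n-1) - C(d-e+n-1, n-1) for d >= e.
With n=3, e=3, d=6:
C(6+3-1, 3-1) = C(8, 2) = 28
C(6-3+3-1, 3-1) = C(5, 2) = 10
h(6) = 28 - 10 = 18

18


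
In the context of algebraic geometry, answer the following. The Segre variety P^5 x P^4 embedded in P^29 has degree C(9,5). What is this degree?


The degree of the Segre variety P^5 x P^4 is C(m+n, m).
= C(9, 5)
= 126

126


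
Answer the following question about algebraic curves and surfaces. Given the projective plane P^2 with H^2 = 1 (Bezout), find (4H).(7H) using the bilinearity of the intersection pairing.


Using bilinearity of the intersection pairing on the projective plane P^2:
(aH).(bH) = ab * (H.H)
We have H^2 = 1 (Bezout).
D.E = (4H).(7H) = 4*7*1
= 28*1
= 28

28


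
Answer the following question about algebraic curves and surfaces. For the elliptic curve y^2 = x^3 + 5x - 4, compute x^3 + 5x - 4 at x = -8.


Compute x^3 + 5x - 4 at x = -8:
x^3 = (-8)^3 = -512
5*x = 5*(-8) = -40
Sum: -512 - 40 - 4 = -556

-556


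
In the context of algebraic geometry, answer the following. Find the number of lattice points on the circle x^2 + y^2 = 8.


Systematically check integer values of x where x^2 <= 8.
For each valid x, check if 8 - x^2 is a perfect square.
x=2: 8 - 4 = 4, sqrt = 2 (valid)
Total integer solutions found: 4

4


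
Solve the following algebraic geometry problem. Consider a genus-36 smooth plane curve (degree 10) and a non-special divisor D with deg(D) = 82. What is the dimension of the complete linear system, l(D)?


First, compute the genus of a smooth plane curve of degree 10:
g = (d-1)(d-2)/2 = (10-1)(10-2)/2 = 36
For a non-special divisor D (i.e., h^1(D) = 0), Riemann-Roch gives:
l(D) = deg(D) - g + 1
Since deg(D) = 82 >= 2g - 1 = 71, D is non-special.
l(D) = 82 - 36 + 1 = 47

47


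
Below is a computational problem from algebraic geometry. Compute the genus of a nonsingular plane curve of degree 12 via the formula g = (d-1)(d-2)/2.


Using the genus formula for smooth plane curves:
g = (d-1)(d-2)/2
g = (12-1)(12-2)/2
g = 11*10/2
g = 110/2 = 55

55


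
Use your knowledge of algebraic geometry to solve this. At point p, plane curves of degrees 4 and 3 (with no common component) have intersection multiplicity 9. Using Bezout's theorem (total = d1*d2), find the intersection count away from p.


By Bezout's theorem, the total intersection number is d1 * d2.
Total = 4 * 3 = 12
Intersection multiplicity at p = 9
Remaining intersections = 12 - 9 = 3

3


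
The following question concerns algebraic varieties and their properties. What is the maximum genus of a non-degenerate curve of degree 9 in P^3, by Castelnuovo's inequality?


Castelnuovo's bound: write d - 1 = m(r-1) + epsilon with 0 <= epsilon < r-1.
d - 1 = 9 - 1 = 8
r - 1 = 3 - 1 = 2
8 = 4*2 + 0, so m = 4, epsilon = 0
pi(d, r) = m(m-1)(r-1)/2 + m*epsilon
= 4*3*2/2 + 4*0
= 24/2 + 0
= 12 + 0 = 12

12


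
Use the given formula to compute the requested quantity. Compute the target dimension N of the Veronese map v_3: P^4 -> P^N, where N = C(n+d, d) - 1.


The Veronese embedding v_d: P^n -> P^N maps each point to all
degree-d monomials in n+1 homogeneous coordinates.
N = C(n+d, d) - 1
N = C(4+3, 3) - 1
N = C(7, 3) - 1
C(7, 3) = 35
N = 35 - 1 = 34

34


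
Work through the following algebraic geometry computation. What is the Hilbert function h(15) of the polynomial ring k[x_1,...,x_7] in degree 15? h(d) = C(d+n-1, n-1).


The Hilbert function for the polynomial ring in 7 variables is:
h(d) = C(d+n-1, n-1)
h(15) = C(15+7-1, 7-1) = C(21, 6)
= 21! / (6! * 15!)
= 54264

54264


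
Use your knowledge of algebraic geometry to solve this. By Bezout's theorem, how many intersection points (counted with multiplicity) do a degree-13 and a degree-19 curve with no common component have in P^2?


Bezout's theorem states the intersection count equals the product of degrees.
Intersection count = 13 * 19 = 247

247


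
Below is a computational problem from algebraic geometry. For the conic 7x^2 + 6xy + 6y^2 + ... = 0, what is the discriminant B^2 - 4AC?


The discriminant of a conic Ax^2 + Bxy + Cy^2 + ... = 0 is B^2 - 4AC.
B^2 = 6^2 = 36
4AC = 4*7*6 = 168
Discriminant = 36 - 168 = -132

-132


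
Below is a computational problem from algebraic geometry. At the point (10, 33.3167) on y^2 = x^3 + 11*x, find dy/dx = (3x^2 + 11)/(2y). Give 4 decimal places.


Using implicit differentiation of y^2 = x^3 + 11*x:
2y * dy/dx = 3x^2 + 11
dy/dx = (3x^2 + 11)/(2y)
Numerator: 3*10^2 + 11 = 311
Denominator: 2*33.3167 = 66.6334
dy/dx = 311/66.6334 = 4.6673

4.6673


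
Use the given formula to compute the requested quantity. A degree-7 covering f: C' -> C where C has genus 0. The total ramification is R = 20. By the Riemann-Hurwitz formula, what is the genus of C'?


Riemann-Hurwitz formula: 2g' - 2 = d(2g - 2) + R
Given: d = 7, g = 0, R = 20
2g' - 2 = 7*(2*0 - 2) + 20
2g' - 2 = 7*(-2) + 20
2g' - 2 = -14 + 20 = 6
2g' = 8
g' = 4

4


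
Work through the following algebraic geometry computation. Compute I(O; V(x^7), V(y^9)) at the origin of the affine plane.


The intersection multiplicity of V(x^a) and V(y^b) at the origin is:
I(O; V(x^7), V(y^9)) = dim_k(k[x,y]/(x^7, y^9))
A basis for k[x,y]/(x^7, y^9) is the set of monomials x^i * y^j
where 0 <= i < 7 and 0 <= j < 9.
The number of such monomials is 7 * 9 = 63

63


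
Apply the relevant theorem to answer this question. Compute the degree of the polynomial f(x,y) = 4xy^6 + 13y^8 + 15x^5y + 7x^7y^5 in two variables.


Examine each term for its total degree (sum of exponents).
  Term '4xy^6' has total degree 1+6 = 7.
  Term '13y^8' has total degree 0+8 = 8.
  Term '15x^5y' has total degree 5+1 = 6.
  Term '7x^7y^5' has total degree 7+5 = 12.
The maximum total degree among all terms is 12.

12


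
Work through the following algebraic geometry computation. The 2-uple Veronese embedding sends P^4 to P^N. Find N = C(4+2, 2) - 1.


The Veronese embedding v_d: P^n -> P^N maps each point to all
degree-d monomials in n+1 homogeneous coordinates.
N = C(n+d, d) - 1
N = C(4+2, 2) - 1
N = C(6, 2) - 1
C(6, 2) = 15
N = 15 - 1 = 14

14


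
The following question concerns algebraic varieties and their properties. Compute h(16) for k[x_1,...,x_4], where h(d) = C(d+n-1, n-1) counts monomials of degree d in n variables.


The Hilbert function for the polynomial ring in 4 variables is:
h(d) = C(d+n-1, n-1)
h(16) = C(16+4-1, 4-1) = C(19, 3)
= 19! / (3! * 16!)
= 969

969


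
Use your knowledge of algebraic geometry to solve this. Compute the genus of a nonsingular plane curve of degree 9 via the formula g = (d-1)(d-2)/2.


Using the genus formula for smooth plane curves:
g = (d-1)(d-2)/2
g = (9-1)(9-2)/2
g = 8*7/2
g = 56/2 = 28

28


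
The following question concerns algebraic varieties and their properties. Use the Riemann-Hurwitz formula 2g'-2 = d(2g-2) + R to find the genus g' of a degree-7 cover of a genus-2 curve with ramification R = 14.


Riemann-Hurwitz formula: 2g' - 2 = d(2g - 2) + R
Given: d = 7, g = 2, R = 14
2g' - 2 = 7*(2*2 - 2) + 14
2g' - 2 = 7*2 + 14
2g' - 2 = 14 + 14 = 28
2g' = 30
g' = 15

15


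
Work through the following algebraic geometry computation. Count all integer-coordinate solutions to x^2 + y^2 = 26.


Systematically check integer values of x where x^2 <= 26.
For each valid x, check if 26 - x^2 is a perfect square.
x=1: 26 - 1 = 25, sqrt = 5 (valid)
x=5: 26 - 25 = 1, sqrt = 1 (valid)
Total integer solutions found: 8

8


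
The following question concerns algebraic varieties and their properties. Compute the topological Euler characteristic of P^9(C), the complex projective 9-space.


The complex projective space P^9 has one cell in each even real dimension 0, 2, ..., 18.
The cohomology groups are H^{2k}(P^9) = Z for k = 0,...,9, and 0 otherwise.
Euler characteristic = sum of Betti numbers = 1 per even-dimensional cohomology group.
chi(P^9) = 9 + 1 = 10

10


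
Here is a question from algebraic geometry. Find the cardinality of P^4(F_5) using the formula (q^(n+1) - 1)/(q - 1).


P^4(F_5) has (q^(n+1) - 1)/(q - 1) points.
= 5^4 + 5^3 + 5^2 + 5^1 + 5^0
= 625 + 125 + 25 + 5 + 1
= 781

781


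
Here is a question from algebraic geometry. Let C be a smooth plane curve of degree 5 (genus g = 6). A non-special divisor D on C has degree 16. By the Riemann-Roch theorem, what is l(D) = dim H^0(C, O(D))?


First, compute the genus of a smooth plane curve of degree 5:
g = (d-1)(d-2)/2 = (5-1)(5-2)/2 = 6
For a non-special divisor D (i.e., h^1(D) = 0), Riemann-Roch gives:
l(D) = deg(D) - g + 1
Since deg(D) = 16 >= 2g - 1 = 11, D is non-special.
l(D) = 16 - 6 + 1 = 11

11


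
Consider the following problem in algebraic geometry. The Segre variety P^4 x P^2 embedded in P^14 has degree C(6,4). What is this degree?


The degree of the Segre variety P^4 x P^2 is C(m+n, m).
= C(6, 4)
= 15

15


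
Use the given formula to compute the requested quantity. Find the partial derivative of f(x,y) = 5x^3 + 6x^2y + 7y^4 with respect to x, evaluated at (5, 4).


df/dx = 3*5*x^2 + 2*6*x^1*y
At (5,4): 3*5*5^2 + 2*6*5^1*4
= 375 + 240
= 615

615


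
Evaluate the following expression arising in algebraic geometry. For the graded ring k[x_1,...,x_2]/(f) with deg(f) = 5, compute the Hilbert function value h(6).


For R = k[x_1,...,x_n]/(f) with f homogeneous of degree e:
The Hilbert series is (1 - t^e)/(1 - t)^n.
So h(d) = C(d+n-1, n-1) - C(d-e+n-1, n-1) for d >= e.
With n=2, e=5, d=6:
C(6+2-1, 2-1) = C(7, 1) = 7
C(6-5+2-1, 2-1) = C(2, 1) = 2
h(6) = 7 - 2 = 5

5


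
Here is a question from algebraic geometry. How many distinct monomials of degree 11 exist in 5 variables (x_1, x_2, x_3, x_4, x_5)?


The number of degree-11 monomials in 5 variables is C(d+n-1, n-1).
= C(11+5-1, 5-1) = C(15, 4)
= 1365

1365


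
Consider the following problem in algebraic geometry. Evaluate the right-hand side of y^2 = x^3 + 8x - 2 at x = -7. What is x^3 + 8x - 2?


Compute x^3 + 8x - 2 at x = -7:
x^3 = (-7)^3 = -343
8*x = 8*(-7) = -56
Sum: -343 - 56 - 2 = -401

-401


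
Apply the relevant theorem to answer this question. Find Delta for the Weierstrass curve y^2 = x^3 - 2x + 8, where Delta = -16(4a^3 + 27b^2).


Compute each component:
4a^3 = 4*(-2)^3 = 4*(-8) = -32
27b^2 = 27*8^2 = 27*64 = 1728
4a^3 + 27b^2 = -32 + 1728 = 1696
Delta = -16*1696 = -27136

-27136


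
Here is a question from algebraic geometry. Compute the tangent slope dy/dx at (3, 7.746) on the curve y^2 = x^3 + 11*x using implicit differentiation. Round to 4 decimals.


Using implicit differentiation of y^2 = x^3 + 11*x:
2y * dy/dx = 3x^2 + 11
dy/dx = (3x^2 + 11)/(2y)
Numerator: 3*3^2 + 11 = 38
Denominator: 2*7.746 = 15.492
dy/dx = 38/15.492 = 2.4529

2.4529


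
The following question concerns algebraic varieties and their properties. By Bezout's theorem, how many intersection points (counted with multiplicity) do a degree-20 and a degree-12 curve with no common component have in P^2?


Bezout's theorem states the intersection count equals the product of degrees.
Intersection count = 20 * 12 = 240

240


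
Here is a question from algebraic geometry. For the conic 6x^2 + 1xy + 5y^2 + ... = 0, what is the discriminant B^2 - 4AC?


The discriminant of a conic Ax^2 + Bxy + Cy^2 + ... = 0 is B^2 - 4AC.
B^2 = 1^2 = 1
4AC = 4*6*5 = 120
Discriminant = 1 - 120 = -119

-119


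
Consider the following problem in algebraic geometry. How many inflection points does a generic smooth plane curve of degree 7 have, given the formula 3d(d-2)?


For a general smooth plane curve C of degree d, the inflection points are
the intersection of C with its Hessian curve, which has degree 3(d-2).
By Bezout, the total intersection number is d * 3(d-2) = 7 * 15 = 105.
For a general curve every flex is ordinary, so each contributes
multiplicity 1 to C·Hess(C), and the number of distinct inflection
points is 3d(d-2).
Inflection points = 3*7*(7-2) = 3*7*5 = 105

105


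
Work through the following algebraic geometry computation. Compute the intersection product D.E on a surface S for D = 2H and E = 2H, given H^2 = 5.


Using bilinearity of the intersection pairing on a surface S:
(aH).(bH) = ab * (H.H)
We have H^2 = 5.
D.E = (2H).(2H) = 2*2*5
= 4*5
= 20

20


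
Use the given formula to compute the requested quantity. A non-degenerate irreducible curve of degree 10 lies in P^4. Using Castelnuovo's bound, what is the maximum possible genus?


Castelnuovo's bound: write d - 1 = m(r-1) + epsilon with 0 <= epsilon < r-1.
d - 1 = 10 - 1 = 9
r - 1 = 4 - 1 = 3
9 = 3*3 + 0, so m = 3, epsilon = 0
pi(d, r) = m(m-1)(r-1)/2 + m*epsilon
= 3*2*3/2 + 3*0
= 18/2 + 0
= 9 + 0 = 9

9


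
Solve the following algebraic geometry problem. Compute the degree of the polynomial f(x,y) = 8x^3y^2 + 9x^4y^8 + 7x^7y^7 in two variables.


Examine each term for its total degree (sum of exponents).
  Term '8x^3y^2' has total degree 3+2 = 5.
  Term '9x^4y^8' has total degree 4+8 = 12.
  Term '7x^7y^7' has total degree 7+7 = 14.
The maximum total degree among all terms is 14.

14


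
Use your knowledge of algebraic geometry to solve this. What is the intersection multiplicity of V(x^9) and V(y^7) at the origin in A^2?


The intersection multiplicity of V(x^a) and V(y^b) at the origin is:
I(O; V(x^9), V(y^7)) = dim_k(k[x,y]/(x^9, y^7))
A basis for k[x,y]/(x^9, y^7) is the set of monomials x^i * y^j
where 0 <= i < 9 and 0 <= j < 7.
The number of such monomials is 9 * 7 = 63

63


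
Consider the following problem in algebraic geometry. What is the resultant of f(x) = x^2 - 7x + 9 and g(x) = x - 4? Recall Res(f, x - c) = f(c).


For Res(f, x - c), we evaluate f at x = c.
f(4) = 4^2 - 7*4 + 9
= 16 - 28 + 9
= -12 + 9 = -3
Res(f, g) = -3

-3
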